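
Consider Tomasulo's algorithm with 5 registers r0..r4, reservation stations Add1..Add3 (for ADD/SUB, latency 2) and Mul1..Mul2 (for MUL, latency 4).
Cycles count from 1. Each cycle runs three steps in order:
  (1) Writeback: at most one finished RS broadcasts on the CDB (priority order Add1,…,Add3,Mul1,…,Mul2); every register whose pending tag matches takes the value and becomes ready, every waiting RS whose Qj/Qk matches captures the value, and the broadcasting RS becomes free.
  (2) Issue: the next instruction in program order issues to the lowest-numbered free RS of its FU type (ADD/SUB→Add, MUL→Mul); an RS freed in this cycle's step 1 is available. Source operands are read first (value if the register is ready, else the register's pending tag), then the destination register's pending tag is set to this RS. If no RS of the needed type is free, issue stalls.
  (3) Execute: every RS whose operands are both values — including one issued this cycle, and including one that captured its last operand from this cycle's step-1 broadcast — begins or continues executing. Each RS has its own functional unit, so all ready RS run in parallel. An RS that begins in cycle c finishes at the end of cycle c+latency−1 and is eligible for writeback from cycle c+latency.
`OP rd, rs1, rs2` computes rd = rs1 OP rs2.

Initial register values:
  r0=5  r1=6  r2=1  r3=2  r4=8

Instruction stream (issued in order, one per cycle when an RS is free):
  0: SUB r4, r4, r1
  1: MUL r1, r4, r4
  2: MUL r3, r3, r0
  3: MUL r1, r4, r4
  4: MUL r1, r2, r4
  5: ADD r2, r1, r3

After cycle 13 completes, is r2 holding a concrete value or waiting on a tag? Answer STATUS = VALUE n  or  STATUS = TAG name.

c1: issue SUB r4<-Add1 | r0:5,r1:6,r2:1,r3:2,r4:Add1
c2: issue MUL r1<-Mul1 | r0:5,r1:Mul1,r2:1,r3:2,r4:Add1
c3: CDB Add1=2; issue MUL r3<-Mul2 | r0:5,r1:Mul1,r2:1,r3:Mul2,r4:2
c4: stall | r0:5,r1:Mul1,r2:1,r3:Mul2,r4:2
c5: stall | r0:5,r1:Mul1,r2:1,r3:Mul2,r4:2
c6: stall | r0:5,r1:Mul1,r2:1,r3:Mul2,r4:2
c7: CDB Mul1=4; issue MUL r1<-Mul1 | r0:5,r1:Mul1,r2:1,r3:Mul2,r4:2
c8: CDB Mul2=10; issue MUL r1<-Mul2 | r0:5,r1:Mul2,r2:1,r3:10,r4:2
c9: issue ADD r2<-Add1 | r0:5,r1:Mul2,r2:Add1,r3:10,r4:2
c10: - | r0:5,r1:Mul2,r2:Add1,r3:10,r4:2
c11: CDB Mul1=4 | r0:5,r1:Mul2,r2:Add1,r3:10,r4:2
c12: CDB Mul2=2 | r0:5,r1:2,r2:Add1,r3:10,r4:2
c13: - | r0:5,r1:2,r2:Add1,r3:10,r4:2

STATUS = TAG Add1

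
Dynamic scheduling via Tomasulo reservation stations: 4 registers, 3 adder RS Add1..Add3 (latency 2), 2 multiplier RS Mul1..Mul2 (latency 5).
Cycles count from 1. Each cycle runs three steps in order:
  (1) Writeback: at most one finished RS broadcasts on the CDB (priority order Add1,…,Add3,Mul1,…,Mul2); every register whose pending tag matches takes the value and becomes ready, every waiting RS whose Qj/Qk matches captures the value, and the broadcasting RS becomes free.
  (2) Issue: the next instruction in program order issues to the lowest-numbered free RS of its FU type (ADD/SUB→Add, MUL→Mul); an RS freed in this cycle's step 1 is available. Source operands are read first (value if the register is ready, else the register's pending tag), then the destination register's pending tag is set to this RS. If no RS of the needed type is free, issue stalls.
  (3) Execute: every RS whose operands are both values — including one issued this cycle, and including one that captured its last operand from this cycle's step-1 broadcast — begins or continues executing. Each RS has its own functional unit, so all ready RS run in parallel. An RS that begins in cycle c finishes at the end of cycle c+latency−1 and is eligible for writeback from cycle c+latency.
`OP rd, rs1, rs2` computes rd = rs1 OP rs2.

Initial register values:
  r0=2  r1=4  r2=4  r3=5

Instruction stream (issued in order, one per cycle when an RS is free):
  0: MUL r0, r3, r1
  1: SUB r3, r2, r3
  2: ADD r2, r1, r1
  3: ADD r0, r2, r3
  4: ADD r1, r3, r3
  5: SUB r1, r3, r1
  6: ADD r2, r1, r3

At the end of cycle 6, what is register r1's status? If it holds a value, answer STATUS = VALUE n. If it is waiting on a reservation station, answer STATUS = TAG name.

STATUS = TAG Add3

cycle 1: issue MUL r0<-Mul1 // r0:Mul1,r1:4,r2:4,r3:5
cycle 2: issue SUB r3<-Add1 // r0:Mul1,r1:4,r2:4,r3:Add1
cycle 3: issue ADD r2<-Add2 // r0:Mul1,r1:4,r2:Add2,r3:Add1
cycle 4: CDB Add1=-1; issue ADD r0<-Add1 // r0:Add1,r1:4,r2:Add2,r3:-1
cycle 5: CDB Add2=8; issue ADD r1<-Add2 // r0:Add1,r1:Add2,r2:8,r3:-1
cycle 6: CDB Mul1=20; issue SUB r1<-Add3 // r0:Add1,r1:Add3,r2:8,r3:-1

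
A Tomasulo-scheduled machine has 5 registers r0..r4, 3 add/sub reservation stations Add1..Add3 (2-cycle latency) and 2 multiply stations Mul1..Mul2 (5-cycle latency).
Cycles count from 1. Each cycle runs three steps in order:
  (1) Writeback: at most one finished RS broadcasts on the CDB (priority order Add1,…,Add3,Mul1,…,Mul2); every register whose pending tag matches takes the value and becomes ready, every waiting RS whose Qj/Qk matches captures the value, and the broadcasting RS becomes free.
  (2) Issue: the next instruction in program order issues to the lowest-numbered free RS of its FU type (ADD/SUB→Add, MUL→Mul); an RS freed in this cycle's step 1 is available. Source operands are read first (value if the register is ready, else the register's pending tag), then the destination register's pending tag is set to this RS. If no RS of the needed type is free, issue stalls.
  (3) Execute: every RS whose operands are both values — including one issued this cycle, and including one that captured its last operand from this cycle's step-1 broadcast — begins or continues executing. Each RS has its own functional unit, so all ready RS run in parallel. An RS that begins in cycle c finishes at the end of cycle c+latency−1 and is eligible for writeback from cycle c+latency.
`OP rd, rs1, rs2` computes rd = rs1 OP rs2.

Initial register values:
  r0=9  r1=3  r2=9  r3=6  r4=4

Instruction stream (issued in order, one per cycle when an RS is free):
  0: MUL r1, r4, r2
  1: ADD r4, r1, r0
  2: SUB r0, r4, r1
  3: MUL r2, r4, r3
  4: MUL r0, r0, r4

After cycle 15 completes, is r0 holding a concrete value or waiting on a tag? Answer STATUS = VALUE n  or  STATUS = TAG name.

STATUS = VALUE 405

  c1: issue MUL r1<-Mul1  regs: r0:9,r1:Mul1,r2:9,r3:6,r4:4
  c2: issue ADD r4<-Add1  regs: r0:9,r1:Mul1,r2:9,r3:6,r4:Add1
  c3: issue SUB r0<-Add2  regs: r0:Add2,r1:Mul1,r2:9,r3:6,r4:Add1
  c4: issue MUL r2<-Mul2  regs: r0:Add2,r1:Mul1,r2:Mul2,r3:6,r4:Add1
  c5: stall  regs: r0:Add2,r1:Mul1,r2:Mul2,r3:6,r4:Add1
  c6: CDB Mul1=36; issue MUL r0<-Mul1  regs: r0:Mul1,r1:36,r2:Mul2,r3:6,r4:Add1
  c7: -  regs: r0:Mul1,r1:36,r2:Mul2,r3:6,r4:Add1
  c8: CDB Add1=45  regs: r0:Mul1,r1:36,r2:Mul2,r3:6,r4:45
  c9: -  regs: r0:Mul1,r1:36,r2:Mul2,r3:6,r4:45
  c10: CDB Add2=9  regs: r0:Mul1,r1:36,r2:Mul2,r3:6,r4:45
  c11: -  regs: r0:Mul1,r1:36,r2:Mul2,r3:6,r4:45
  c12: -  regs: r0:Mul1,r1:36,r2:Mul2,r3:6,r4:45
  c13: CDB Mul2=270  regs: r0:Mul1,r1:36,r2:270,r3:6,r4:45
  c14: -  regs: r0:Mul1,r1:36,r2:270,r3:6,r4:45
  c15: CDB Mul1=405  regs: r0:405,r1:36,r2:270,r3:6,r4:45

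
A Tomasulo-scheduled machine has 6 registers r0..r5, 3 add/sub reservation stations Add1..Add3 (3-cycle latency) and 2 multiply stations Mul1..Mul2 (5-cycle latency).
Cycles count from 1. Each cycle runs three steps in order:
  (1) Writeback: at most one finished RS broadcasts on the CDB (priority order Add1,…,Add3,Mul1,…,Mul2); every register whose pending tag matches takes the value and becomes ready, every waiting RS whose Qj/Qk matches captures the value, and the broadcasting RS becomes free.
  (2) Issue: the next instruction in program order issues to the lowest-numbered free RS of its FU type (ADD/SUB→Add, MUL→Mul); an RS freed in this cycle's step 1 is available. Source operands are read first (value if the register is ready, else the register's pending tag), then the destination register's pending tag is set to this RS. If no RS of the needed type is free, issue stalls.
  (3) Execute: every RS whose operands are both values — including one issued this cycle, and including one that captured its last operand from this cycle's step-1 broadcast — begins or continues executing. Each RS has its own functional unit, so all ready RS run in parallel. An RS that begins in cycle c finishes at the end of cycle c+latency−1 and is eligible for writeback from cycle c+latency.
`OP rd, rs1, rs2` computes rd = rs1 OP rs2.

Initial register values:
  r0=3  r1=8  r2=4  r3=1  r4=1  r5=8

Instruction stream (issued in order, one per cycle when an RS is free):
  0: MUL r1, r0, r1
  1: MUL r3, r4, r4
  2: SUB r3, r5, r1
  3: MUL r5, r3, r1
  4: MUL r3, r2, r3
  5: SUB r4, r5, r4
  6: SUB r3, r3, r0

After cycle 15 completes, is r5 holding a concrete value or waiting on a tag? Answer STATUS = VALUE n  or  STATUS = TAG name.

STATUS = VALUE -384

c1: issue MUL r1<-Mul1 | r0:3,r1:Mul1,r2:4,r3:1,r4:1,r5:8
c2: issue MUL r3<-Mul2 | r0:3,r1:Mul1,r2:4,r3:Mul2,r4:1,r5:8
c3: issue SUB r3<-Add1 | r0:3,r1:Mul1,r2:4,r3:Add1,r4:1,r5:8
c4: stall | r0:3,r1:Mul1,r2:4,r3:Add1,r4:1,r5:8
c5: stall | r0:3,r1:Mul1,r2:4,r3:Add1,r4:1,r5:8
c6: CDB Mul1=24; issue MUL r5<-Mul1 | r0:3,r1:24,r2:4,r3:Add1,r4:1,r5:Mul1
c7: CDB Mul2=1; issue MUL r3<-Mul2 | r0:3,r1:24,r2:4,r3:Mul2,r4:1,r5:Mul1
c8: issue SUB r4<-Add2 | r0:3,r1:24,r2:4,r3:Mul2,r4:Add2,r5:Mul1
c9: CDB Add1=-16; issue SUB r3<-Add1 | r0:3,r1:24,r2:4,r3:Add1,r4:Add2,r5:Mul1
c10: - | r0:3,r1:24,r2:4,r3:Add1,r4:Add2,r5:Mul1
c11: - | r0:3,r1:24,r2:4,r3:Add1,r4:Add2,r5:Mul1
c12: - | r0:3,r1:24,r2:4,r3:Add1,r4:Add2,r5:Mul1
c13: - | r0:3,r1:24,r2:4,r3:Add1,r4:Add2,r5:Mul1
c14: CDB Mul1=-384 | r0:3,r1:24,r2:4,r3:Add1,r4:Add2,r5:-384
c15: CDB Mul2=-64 | r0:3,r1:24,r2:4,r3:Add1,r4:Add2,r5:-384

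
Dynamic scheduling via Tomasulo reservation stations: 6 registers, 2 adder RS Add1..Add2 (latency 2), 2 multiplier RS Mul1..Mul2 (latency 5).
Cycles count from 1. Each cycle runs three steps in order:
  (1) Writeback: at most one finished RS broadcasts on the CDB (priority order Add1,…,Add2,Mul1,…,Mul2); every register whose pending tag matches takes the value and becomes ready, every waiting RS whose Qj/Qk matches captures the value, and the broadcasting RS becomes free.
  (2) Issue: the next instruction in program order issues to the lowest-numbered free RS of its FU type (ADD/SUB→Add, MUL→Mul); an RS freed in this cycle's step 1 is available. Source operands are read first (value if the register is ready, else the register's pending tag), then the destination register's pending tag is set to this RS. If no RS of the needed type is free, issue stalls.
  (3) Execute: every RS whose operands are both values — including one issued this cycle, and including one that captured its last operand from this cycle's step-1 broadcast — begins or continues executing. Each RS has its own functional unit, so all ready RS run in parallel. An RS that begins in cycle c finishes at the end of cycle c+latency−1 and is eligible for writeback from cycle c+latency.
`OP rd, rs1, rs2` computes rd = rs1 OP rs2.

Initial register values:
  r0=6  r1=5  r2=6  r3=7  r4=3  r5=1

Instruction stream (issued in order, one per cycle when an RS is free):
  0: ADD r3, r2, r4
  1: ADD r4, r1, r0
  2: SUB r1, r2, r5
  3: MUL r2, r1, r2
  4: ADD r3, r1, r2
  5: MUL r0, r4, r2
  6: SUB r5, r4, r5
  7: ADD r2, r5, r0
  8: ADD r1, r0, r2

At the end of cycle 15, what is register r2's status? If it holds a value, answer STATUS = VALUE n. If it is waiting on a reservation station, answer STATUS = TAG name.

c1: issue ADD r3<-Add1 | r0:6,r1:5,r2:6,r3:Add1,r4:3,r5:1
c2: issue ADD r4<-Add2 | r0:6,r1:5,r2:6,r3:Add1,r4:Add2,r5:1
c3: CDB Add1=9; issue SUB r1<-Add1 | r0:6,r1:Add1,r2:6,r3:9,r4:Add2,r5:1
c4: CDB Add2=11; issue MUL r2<-Mul1 | r0:6,r1:Add1,r2:Mul1,r3:9,r4:11,r5:1
c5: CDB Add1=5; issue ADD r3<-Add1 | r0:6,r1:5,r2:Mul1,r3:Add1,r4:11,r5:1
c6: issue MUL r0<-Mul2 | r0:Mul2,r1:5,r2:Mul1,r3:Add1,r4:11,r5:1
c7: issue SUB r5<-Add2 | r0:Mul2,r1:5,r2:Mul1,r3:Add1,r4:11,r5:Add2
c8: stall | r0:Mul2,r1:5,r2:Mul1,r3:Add1,r4:11,r5:Add2
c9: CDB Add2=10; issue ADD r2<-Add2 | r0:Mul2,r1:5,r2:Add2,r3:Add1,r4:11,r5:10
c10: CDB Mul1=30; stall | r0:Mul2,r1:5,r2:Add2,r3:Add1,r4:11,r5:10
c11: stall | r0:Mul2,r1:5,r2:Add2,r3:Add1,r4:11,r5:10
c12: CDB Add1=35; issue ADD r1<-Add1 | r0:Mul2,r1:Add1,r2:Add2,r3:35,r4:11,r5:10
c13: - | r0:Mul2,r1:Add1,r2:Add2,r3:35,r4:11,r5:10
c14: - | r0:Mul2,r1:Add1,r2:Add2,r3:35,r4:11,r5:10
c15: CDB Mul2=330 | r0:330,r1:Add1,r2:Add2,r3:35,r4:11,r5:10

STATUS = TAG Add2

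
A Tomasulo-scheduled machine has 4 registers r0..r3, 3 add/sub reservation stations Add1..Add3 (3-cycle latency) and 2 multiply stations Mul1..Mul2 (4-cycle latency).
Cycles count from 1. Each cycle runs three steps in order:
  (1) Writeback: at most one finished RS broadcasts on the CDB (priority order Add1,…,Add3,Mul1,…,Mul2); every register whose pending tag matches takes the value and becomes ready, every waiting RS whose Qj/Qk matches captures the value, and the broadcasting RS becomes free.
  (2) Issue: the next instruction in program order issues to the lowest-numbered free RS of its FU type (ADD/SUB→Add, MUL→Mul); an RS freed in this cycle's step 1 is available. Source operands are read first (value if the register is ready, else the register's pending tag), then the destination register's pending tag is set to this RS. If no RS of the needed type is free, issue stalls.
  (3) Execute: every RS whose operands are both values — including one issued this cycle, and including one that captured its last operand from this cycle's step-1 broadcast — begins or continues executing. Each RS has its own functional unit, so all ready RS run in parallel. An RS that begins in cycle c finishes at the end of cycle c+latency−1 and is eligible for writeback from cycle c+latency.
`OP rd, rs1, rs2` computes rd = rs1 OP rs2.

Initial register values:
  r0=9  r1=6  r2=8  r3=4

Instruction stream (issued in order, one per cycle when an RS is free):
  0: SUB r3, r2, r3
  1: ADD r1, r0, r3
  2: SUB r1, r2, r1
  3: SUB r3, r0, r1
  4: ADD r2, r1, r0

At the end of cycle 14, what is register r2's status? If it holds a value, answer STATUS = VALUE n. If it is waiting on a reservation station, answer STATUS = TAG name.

STATUS = VALUE 4

cycle 1: issue SUB r3<-Add1 // r0:9,r1:6,r2:8,r3:Add1
cycle 2: issue ADD r1<-Add2 // r0:9,r1:Add2,r2:8,r3:Add1
cycle 3: issue SUB r1<-Add3 // r0:9,r1:Add3,r2:8,r3:Add1
cycle 4: CDB Add1=4; issue SUB r3<-Add1 // r0:9,r1:Add3,r2:8,r3:Add1
cycle 5: stall // r0:9,r1:Add3,r2:8,r3:Add1
cycle 6: stall // r0:9,r1:Add3,r2:8,r3:Add1
cycle 7: CDB Add2=13; issue ADD r2<-Add2 // r0:9,r1:Add3,r2:Add2,r3:Add1
cycle 8: - // r0:9,r1:Add3,r2:Add2,r3:Add1
cycle 9: - // r0:9,r1:Add3,r2:Add2,r3:Add1
cycle 10: CDB Add3=-5 // r0:9,r1:-5,r2:Add2,r3:Add1
cycle 11: - // r0:9,r1:-5,r2:Add2,r3:Add1
cycle 12: - // r0:9,r1:-5,r2:Add2,r3:Add1
cycle 13: CDB Add1=14 // r0:9,r1:-5,r2:Add2,r3:14
cycle 14: CDB Add2=4 // r0:9,r1:-5,r2:4,r3:14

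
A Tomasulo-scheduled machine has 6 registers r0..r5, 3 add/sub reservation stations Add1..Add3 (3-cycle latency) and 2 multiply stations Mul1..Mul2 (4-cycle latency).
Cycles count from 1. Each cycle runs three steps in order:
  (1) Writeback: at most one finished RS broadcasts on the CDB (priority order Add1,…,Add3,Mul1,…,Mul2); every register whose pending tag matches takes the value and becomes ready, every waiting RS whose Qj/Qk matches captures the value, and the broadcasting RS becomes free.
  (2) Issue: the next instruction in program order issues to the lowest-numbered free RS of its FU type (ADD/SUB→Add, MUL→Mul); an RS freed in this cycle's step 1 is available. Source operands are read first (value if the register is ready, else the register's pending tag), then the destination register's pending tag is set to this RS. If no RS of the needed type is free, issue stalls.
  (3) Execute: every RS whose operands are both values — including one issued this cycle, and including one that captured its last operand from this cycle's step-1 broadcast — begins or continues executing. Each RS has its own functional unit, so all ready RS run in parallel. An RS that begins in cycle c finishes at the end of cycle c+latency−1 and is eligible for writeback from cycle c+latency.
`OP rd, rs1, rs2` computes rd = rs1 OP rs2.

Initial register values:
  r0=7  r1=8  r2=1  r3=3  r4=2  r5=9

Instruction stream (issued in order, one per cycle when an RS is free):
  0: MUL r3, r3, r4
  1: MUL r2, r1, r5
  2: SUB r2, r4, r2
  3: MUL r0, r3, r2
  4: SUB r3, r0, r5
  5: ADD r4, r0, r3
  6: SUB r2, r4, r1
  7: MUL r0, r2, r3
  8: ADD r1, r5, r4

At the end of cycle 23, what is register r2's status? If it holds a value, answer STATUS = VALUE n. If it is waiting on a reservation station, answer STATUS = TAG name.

  c1: issue MUL r3<-Mul1  regs: r0:7,r1:8,r2:1,r3:Mul1,r4:2,r5:9
  c2: issue MUL r2<-Mul2  regs: r0:7,r1:8,r2:Mul2,r3:Mul1,r4:2,r5:9
  c3: issue SUB r2<-Add1  regs: r0:7,r1:8,r2:Add1,r3:Mul1,r4:2,r5:9
  c4: stall  regs: r0:7,r1:8,r2:Add1,r3:Mul1,r4:2,r5:9
  c5: CDB Mul1=6; issue MUL r0<-Mul1  regs: r0:Mul1,r1:8,r2:Add1,r3:6,r4:2,r5:9
  c6: CDB Mul2=72; issue SUB r3<-Add2  regs: r0:Mul1,r1:8,r2:Add1,r3:Add2,r4:2,r5:9
  c7: issue ADD r4<-Add3  regs: r0:Mul1,r1:8,r2:Add1,r3:Add2,r4:Add3,r5:9
  c8: stall  regs: r0:Mul1,r1:8,r2:Add1,r3:Add2,r4:Add3,r5:9
  c9: CDB Add1=-70; issue SUB r2<-Add1  regs: r0:Mul1,r1:8,r2:Add1,r3:Add2,r4:Add3,r5:9
  c10: issue MUL r0<-Mul2  regs: r0:Mul2,r1:8,r2:Add1,r3:Add2,r4:Add3,r5:9
  c11: stall  regs: r0:Mul2,r1:8,r2:Add1,r3:Add2,r4:Add3,r5:9
  c12: stall  regs: r0:Mul2,r1:8,r2:Add1,r3:Add2,r4:Add3,r5:9
  c13: CDB Mul1=-420; stall  regs: r0:Mul2,r1:8,r2:Add1,r3:Add2,r4:Add3,r5:9
  c14: stall  regs: r0:Mul2,r1:8,r2:Add1,r3:Add2,r4:Add3,r5:9
  c15: stall  regs: r0:Mul2,r1:8,r2:Add1,r3:Add2,r4:Add3,r5:9
  c16: CDB Add2=-429; issue ADD r1<-Add2  regs: r0:Mul2,r1:Add2,r2:Add1,r3:-429,r4:Add3,r5:9
  c17: -  regs: r0:Mul2,r1:Add2,r2:Add1,r3:-429,r4:Add3,r5:9
  c18: -  regs: r0:Mul2,r1:Add2,r2:Add1,r3:-429,r4:Add3,r5:9
  c19: CDB Add3=-849  regs: r0:Mul2,r1:Add2,r2:Add1,r3:-429,r4:-849,r5:9
  c20: -  regs: r0:Mul2,r1:Add2,r2:Add1,r3:-429,r4:-849,r5:9
  c21: -  regs: r0:Mul2,r1:Add2,r2:Add1,r3:-429,r4:-849,r5:9
  c22: CDB Add1=-857  regs: r0:Mul2,r1:Add2,r2:-857,r3:-429,r4:-849,r5:9
  c23: CDB Add2=-840  regs: r0:Mul2,r1:-840,r2:-857,r3:-429,r4:-849,r5:9

STATUS = VALUE -857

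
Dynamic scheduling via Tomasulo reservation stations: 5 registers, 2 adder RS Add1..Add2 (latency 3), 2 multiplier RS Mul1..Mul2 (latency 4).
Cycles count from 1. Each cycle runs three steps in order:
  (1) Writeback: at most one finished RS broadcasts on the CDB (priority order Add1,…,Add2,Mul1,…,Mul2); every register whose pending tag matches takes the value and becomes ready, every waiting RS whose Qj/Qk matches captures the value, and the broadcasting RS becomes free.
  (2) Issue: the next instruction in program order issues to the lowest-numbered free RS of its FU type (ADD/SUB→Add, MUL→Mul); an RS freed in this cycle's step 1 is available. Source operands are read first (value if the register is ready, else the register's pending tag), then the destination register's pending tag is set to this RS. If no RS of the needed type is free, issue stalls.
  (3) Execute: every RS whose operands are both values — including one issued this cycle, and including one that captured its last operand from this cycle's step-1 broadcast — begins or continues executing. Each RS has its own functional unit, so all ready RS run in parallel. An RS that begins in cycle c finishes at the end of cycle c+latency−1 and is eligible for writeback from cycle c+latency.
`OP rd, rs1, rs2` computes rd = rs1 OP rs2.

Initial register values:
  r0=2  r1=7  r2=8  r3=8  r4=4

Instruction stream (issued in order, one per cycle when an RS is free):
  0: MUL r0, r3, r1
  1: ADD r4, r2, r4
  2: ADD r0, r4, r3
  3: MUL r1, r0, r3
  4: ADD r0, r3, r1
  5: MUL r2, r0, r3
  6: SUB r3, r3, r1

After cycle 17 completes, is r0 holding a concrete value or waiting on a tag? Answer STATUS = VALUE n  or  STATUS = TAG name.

STATUS = VALUE 168

c1: issue MUL r0<-Mul1 | r0:Mul1,r1:7,r2:8,r3:8,r4:4
c2: issue ADD r4<-Add1 | r0:Mul1,r1:7,r2:8,r3:8,r4:Add1
c3: issue ADD r0<-Add2 | r0:Add2,r1:7,r2:8,r3:8,r4:Add1
c4: issue MUL r1<-Mul2 | r0:Add2,r1:Mul2,r2:8,r3:8,r4:Add1
c5: CDB Add1=12; issue ADD r0<-Add1 | r0:Add1,r1:Mul2,r2:8,r3:8,r4:12
c6: CDB Mul1=56; issue MUL r2<-Mul1 | r0:Add1,r1:Mul2,r2:Mul1,r3:8,r4:12
c7: stall | r0:Add1,r1:Mul2,r2:Mul1,r3:8,r4:12
c8: CDB Add2=20; issue SUB r3<-Add2 | r0:Add1,r1:Mul2,r2:Mul1,r3:Add2,r4:12
c9: - | r0:Add1,r1:Mul2,r2:Mul1,r3:Add2,r4:12
c10: - | r0:Add1,r1:Mul2,r2:Mul1,r3:Add2,r4:12
c11: - | r0:Add1,r1:Mul2,r2:Mul1,r3:Add2,r4:12
c12: CDB Mul2=160 | r0:Add1,r1:160,r2:Mul1,r3:Add2,r4:12
c13: - | r0:Add1,r1:160,r2:Mul1,r3:Add2,r4:12
c14: - | r0:Add1,r1:160,r2:Mul1,r3:Add2,r4:12
c15: CDB Add1=168 | r0:168,r1:160,r2:Mul1,r3:Add2,r4:12
c16: CDB Add2=-152 | r0:168,r1:160,r2:Mul1,r3:-152,r4:12
c17: - | r0:168,r1:160,r2:Mul1,r3:-152,r4:12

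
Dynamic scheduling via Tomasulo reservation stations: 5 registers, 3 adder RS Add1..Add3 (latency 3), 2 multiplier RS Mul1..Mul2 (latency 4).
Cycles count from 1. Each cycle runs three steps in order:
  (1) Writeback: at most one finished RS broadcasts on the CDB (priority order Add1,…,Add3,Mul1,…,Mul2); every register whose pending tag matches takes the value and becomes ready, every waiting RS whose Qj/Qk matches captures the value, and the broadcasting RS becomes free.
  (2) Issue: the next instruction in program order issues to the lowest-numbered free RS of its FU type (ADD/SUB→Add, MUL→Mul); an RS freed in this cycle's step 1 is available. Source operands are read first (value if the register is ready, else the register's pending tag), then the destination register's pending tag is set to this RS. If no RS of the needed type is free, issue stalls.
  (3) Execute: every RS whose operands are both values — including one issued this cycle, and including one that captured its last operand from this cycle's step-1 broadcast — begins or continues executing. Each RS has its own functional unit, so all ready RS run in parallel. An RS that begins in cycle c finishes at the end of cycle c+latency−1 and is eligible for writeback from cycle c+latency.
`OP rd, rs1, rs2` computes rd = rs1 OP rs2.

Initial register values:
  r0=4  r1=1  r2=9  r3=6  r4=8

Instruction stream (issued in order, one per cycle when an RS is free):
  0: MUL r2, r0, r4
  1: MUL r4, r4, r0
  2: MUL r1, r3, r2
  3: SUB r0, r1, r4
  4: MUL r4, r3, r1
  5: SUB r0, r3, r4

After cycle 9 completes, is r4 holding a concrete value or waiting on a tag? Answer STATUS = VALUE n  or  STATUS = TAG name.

c1: issue MUL r2<-Mul1 | r0:4,r1:1,r2:Mul1,r3:6,r4:8
c2: issue MUL r4<-Mul2 | r0:4,r1:1,r2:Mul1,r3:6,r4:Mul2
c3: stall | r0:4,r1:1,r2:Mul1,r3:6,r4:Mul2
c4: stall | r0:4,r1:1,r2:Mul1,r3:6,r4:Mul2
c5: CDB Mul1=32; issue MUL r1<-Mul1 | r0:4,r1:Mul1,r2:32,r3:6,r4:Mul2
c6: CDB Mul2=32; issue SUB r0<-Add1 | r0:Add1,r1:Mul1,r2:32,r3:6,r4:32
c7: issue MUL r4<-Mul2 | r0:Add1,r1:Mul1,r2:32,r3:6,r4:Mul2
c8: issue SUB r0<-Add2 | r0:Add2,r1:Mul1,r2:32,r3:6,r4:Mul2
c9: CDB Mul1=192 | r0:Add2,r1:192,r2:32,r3:6,r4:Mul2

STATUS = TAG Mul2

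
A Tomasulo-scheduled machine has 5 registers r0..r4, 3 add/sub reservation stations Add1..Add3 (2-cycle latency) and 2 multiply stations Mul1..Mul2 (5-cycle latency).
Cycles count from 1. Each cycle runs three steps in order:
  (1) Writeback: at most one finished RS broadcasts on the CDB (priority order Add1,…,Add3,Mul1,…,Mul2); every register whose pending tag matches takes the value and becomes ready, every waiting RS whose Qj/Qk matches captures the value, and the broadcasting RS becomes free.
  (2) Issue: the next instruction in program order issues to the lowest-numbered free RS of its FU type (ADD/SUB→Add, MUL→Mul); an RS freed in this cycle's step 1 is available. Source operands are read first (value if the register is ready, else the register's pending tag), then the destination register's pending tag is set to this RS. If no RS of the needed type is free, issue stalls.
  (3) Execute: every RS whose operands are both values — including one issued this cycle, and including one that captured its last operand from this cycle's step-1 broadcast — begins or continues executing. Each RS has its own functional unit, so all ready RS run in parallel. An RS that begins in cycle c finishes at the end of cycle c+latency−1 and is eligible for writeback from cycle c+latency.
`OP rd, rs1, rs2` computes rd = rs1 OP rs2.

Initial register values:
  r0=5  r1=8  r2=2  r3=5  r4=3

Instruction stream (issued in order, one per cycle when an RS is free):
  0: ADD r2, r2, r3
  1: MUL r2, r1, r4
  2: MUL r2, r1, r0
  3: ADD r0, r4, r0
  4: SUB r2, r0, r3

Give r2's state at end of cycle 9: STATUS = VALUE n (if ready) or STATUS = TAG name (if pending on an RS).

  c1: issue ADD r2<-Add1  regs: r0:5,r1:8,r2:Add1,r3:5,r4:3
  c2: issue MUL r2<-Mul1  regs: r0:5,r1:8,r2:Mul1,r3:5,r4:3
  c3: CDB Add1=7; issue MUL r2<-Mul2  regs: r0:5,r1:8,r2:Mul2,r3:5,r4:3
  c4: issue ADD r0<-Add1  regs: r0:Add1,r1:8,r2:Mul2,r3:5,r4:3
  c5: issue SUB r2<-Add2  regs: r0:Add1,r1:8,r2:Add2,r3:5,r4:3
  c6: CDB Add1=8  regs: r0:8,r1:8,r2:Add2,r3:5,r4:3
  c7: CDB Mul1=24  regs: r0:8,r1:8,r2:Add2,r3:5,r4:3
  c8: CDB Add2=3  regs: r0:8,r1:8,r2:3,r3:5,r4:3
  c9: CDB Mul2=40  regs: r0:8,r1:8,r2:3,r3:5,r4:3

STATUS = VALUE 3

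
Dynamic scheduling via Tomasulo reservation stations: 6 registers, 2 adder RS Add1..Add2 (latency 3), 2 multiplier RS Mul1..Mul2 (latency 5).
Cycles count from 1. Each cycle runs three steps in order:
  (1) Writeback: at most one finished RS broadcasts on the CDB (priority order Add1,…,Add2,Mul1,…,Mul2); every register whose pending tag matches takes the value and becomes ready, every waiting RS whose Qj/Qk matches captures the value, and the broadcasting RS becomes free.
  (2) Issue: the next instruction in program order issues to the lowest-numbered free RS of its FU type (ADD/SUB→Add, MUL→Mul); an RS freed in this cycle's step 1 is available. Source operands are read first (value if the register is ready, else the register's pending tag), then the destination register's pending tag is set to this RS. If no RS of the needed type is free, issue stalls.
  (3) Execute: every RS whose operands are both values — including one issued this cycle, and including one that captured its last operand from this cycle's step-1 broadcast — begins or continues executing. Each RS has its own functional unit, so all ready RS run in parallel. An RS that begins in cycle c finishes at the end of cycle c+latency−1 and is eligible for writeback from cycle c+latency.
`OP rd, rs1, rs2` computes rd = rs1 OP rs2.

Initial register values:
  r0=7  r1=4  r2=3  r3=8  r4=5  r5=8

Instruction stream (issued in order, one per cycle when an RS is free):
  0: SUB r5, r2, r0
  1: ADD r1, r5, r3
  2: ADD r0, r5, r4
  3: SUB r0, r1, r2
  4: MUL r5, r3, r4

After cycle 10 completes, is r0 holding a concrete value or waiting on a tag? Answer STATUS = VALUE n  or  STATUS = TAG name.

cycle 1: issue SUB r5<-Add1 // r0:7,r1:4,r2:3,r3:8,r4:5,r5:Add1
cycle 2: issue ADD r1<-Add2 // r0:7,r1:Add2,r2:3,r3:8,r4:5,r5:Add1
cycle 3: stall // r0:7,r1:Add2,r2:3,r3:8,r4:5,r5:Add1
cycle 4: CDB Add1=-4; issue ADD r0<-Add1 // r0:Add1,r1:Add2,r2:3,r3:8,r4:5,r5:-4
cycle 5: stall // r0:Add1,r1:Add2,r2:3,r3:8,r4:5,r5:-4
cycle 6: stall // r0:Add1,r1:Add2,r2:3,r3:8,r4:5,r5:-4
cycle 7: CDB Add1=1; issue SUB r0<-Add1 // r0:Add1,r1:Add2,r2:3,r3:8,r4:5,r5:-4
cycle 8: CDB Add2=4; issue MUL r5<-Mul1 // r0:Add1,r1:4,r2:3,r3:8,r4:5,r5:Mul1
cycle 9: - // r0:Add1,r1:4,r2:3,r3:8,r4:5,r5:Mul1
cycle 10: - // r0:Add1,r1:4,r2:3,r3:8,r4:5,r5:Mul1

STATUS = TAG Add1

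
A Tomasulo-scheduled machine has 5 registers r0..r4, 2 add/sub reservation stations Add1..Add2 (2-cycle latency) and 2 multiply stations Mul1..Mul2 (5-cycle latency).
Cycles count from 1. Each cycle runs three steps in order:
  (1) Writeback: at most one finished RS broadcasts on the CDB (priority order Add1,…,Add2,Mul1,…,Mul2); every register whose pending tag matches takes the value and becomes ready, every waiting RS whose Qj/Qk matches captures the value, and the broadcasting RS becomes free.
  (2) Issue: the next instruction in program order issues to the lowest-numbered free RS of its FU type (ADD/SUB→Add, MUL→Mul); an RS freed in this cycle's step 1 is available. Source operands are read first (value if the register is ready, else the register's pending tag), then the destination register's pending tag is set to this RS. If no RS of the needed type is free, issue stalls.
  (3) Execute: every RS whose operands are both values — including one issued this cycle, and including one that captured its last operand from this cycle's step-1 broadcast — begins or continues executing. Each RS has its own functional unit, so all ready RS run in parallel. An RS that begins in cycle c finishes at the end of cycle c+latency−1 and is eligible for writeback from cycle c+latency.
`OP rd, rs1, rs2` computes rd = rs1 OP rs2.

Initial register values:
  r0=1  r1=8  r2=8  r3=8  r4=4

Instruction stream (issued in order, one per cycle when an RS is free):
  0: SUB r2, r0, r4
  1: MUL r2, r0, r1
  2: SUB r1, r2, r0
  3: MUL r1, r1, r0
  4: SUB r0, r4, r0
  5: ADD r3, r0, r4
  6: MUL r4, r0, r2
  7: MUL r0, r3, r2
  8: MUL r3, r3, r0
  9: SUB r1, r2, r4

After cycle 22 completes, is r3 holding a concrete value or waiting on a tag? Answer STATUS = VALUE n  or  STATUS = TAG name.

  c1: issue SUB r2<-Add1  regs: r0:1,r1:8,r2:Add1,r3:8,r4:4
  c2: issue MUL r2<-Mul1  regs: r0:1,r1:8,r2:Mul1,r3:8,r4:4
  c3: CDB Add1=-3; issue SUB r1<-Add1  regs: r0:1,r1:Add1,r2:Mul1,r3:8,r4:4
  c4: issue MUL r1<-Mul2  regs: r0:1,r1:Mul2,r2:Mul1,r3:8,r4:4
  c5: issue SUB r0<-Add2  regs: r0:Add2,r1:Mul2,r2:Mul1,r3:8,r4:4
  c6: stall  regs: r0:Add2,r1:Mul2,r2:Mul1,r3:8,r4:4
  c7: CDB Add2=3; issue ADD r3<-Add2  regs: r0:3,r1:Mul2,r2:Mul1,r3:Add2,r4:4
  c8: CDB Mul1=8; issue MUL r4<-Mul1  regs: r0:3,r1:Mul2,r2:8,r3:Add2,r4:Mul1
  c9: CDB Add2=7; stall  regs: r0:3,r1:Mul2,r2:8,r3:7,r4:Mul1
  c10: CDB Add1=7; stall  regs: r0:3,r1:Mul2,r2:8,r3:7,r4:Mul1
  c11: stall  regs: r0:3,r1:Mul2,r2:8,r3:7,r4:Mul1
  c12: stall  regs: r0:3,r1:Mul2,r2:8,r3:7,r4:Mul1
  c13: CDB Mul1=24; issue MUL r0<-Mul1  regs: r0:Mul1,r1:Mul2,r2:8,r3:7,r4:24
  c14: stall  regs: r0:Mul1,r1:Mul2,r2:8,r3:7,r4:24
  c15: CDB Mul2=7; issue MUL r3<-Mul2  regs: r0:Mul1,r1:7,r2:8,r3:Mul2,r4:24
  c16: issue SUB r1<-Add1  regs: r0:Mul1,r1:Add1,r2:8,r3:Mul2,r4:24
  c17: -  regs: r0:Mul1,r1:Add1,r2:8,r3:Mul2,r4:24
  c18: CDB Add1=-16  regs: r0:Mul1,r1:-16,r2:8,r3:Mul2,r4:24
  c19: CDB Mul1=56  regs: r0:56,r1:-16,r2:8,r3:Mul2,r4:24
  c20: -  regs: r0:56,r1:-16,r2:8,r3:Mul2,r4:24
  c21: -  regs: r0:56,r1:-16,r2:8,r3:Mul2,r4:24
  c22: -  regs: r0:56,r1:-16,r2:8,r3:Mul2,r4:24

STATUS = TAG Mul2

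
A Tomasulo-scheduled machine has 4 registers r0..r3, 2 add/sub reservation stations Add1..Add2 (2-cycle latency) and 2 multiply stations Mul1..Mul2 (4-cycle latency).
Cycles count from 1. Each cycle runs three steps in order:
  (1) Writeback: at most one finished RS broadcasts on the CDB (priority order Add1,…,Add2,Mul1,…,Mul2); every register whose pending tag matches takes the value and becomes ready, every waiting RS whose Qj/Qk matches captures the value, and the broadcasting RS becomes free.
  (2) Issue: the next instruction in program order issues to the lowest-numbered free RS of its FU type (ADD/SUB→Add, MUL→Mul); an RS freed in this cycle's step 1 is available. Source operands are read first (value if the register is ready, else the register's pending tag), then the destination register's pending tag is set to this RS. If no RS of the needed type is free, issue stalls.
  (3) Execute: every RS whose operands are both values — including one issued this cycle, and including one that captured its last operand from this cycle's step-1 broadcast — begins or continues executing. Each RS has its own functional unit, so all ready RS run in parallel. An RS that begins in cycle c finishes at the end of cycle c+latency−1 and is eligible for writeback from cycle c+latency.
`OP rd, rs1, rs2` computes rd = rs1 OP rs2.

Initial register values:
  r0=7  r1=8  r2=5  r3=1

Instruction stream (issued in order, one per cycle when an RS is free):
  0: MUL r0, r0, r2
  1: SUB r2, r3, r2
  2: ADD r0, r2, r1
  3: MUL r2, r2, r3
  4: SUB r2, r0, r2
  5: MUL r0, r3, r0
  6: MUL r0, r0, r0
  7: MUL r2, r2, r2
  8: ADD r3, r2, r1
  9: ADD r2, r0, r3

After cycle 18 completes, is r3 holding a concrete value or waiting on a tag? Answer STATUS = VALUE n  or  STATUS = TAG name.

STATUS = VALUE 72

c1: issue MUL r0<-Mul1 | r0:Mul1,r1:8,r2:5,r3:1
c2: issue SUB r2<-Add1 | r0:Mul1,r1:8,r2:Add1,r3:1
c3: issue ADD r0<-Add2 | r0:Add2,r1:8,r2:Add1,r3:1
c4: CDB Add1=-4; issue MUL r2<-Mul2 | r0:Add2,r1:8,r2:Mul2,r3:1
c5: CDB Mul1=35; issue SUB r2<-Add1 | r0:Add2,r1:8,r2:Add1,r3:1
c6: CDB Add2=4; issue MUL r0<-Mul1 | r0:Mul1,r1:8,r2:Add1,r3:1
c7: stall | r0:Mul1,r1:8,r2:Add1,r3:1
c8: CDB Mul2=-4; issue MUL r0<-Mul2 | r0:Mul2,r1:8,r2:Add1,r3:1
c9: stall | r0:Mul2,r1:8,r2:Add1,r3:1
c10: CDB Add1=8; stall | r0:Mul2,r1:8,r2:8,r3:1
c11: CDB Mul1=4; issue MUL r2<-Mul1 | r0:Mul2,r1:8,r2:Mul1,r3:1
c12: issue ADD r3<-Add1 | r0:Mul2,r1:8,r2:Mul1,r3:Add1
c13: issue ADD r2<-Add2 | r0:Mul2,r1:8,r2:Add2,r3:Add1
c14: - | r0:Mul2,r1:8,r2:Add2,r3:Add1
c15: CDB Mul1=64 | r0:Mul2,r1:8,r2:Add2,r3:Add1
c16: CDB Mul2=16 | r0:16,r1:8,r2:Add2,r3:Add1
c17: CDB Add1=72 | r0:16,r1:8,r2:Add2,r3:72
c18: - | r0:16,r1:8,r2:Add2,r3:72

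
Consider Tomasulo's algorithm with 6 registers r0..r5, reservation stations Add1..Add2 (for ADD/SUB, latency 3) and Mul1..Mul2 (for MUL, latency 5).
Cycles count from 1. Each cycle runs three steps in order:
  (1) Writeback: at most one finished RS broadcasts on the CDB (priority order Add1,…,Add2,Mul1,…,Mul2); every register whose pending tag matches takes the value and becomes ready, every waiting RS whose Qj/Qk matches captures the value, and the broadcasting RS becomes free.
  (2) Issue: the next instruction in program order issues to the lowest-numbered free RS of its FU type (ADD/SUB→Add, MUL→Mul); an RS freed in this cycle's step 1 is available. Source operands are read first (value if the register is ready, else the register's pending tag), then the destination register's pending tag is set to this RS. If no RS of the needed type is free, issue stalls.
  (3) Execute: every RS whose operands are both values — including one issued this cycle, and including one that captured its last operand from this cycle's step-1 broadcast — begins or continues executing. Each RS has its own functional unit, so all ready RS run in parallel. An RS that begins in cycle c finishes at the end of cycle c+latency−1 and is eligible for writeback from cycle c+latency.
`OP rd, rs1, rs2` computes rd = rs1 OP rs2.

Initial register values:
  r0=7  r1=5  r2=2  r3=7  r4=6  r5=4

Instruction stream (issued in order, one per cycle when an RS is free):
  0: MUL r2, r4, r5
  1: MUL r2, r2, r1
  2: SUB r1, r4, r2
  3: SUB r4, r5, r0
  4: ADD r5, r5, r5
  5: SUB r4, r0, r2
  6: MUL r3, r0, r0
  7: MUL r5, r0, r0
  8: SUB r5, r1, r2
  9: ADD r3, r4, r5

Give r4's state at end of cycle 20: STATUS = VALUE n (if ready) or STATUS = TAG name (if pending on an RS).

STATUS = VALUE -113

cycle 1: issue MUL r2<-Mul1 // r0:7,r1:5,r2:Mul1,r3:7,r4:6,r5:4
cycle 2: issue MUL r2<-Mul2 // r0:7,r1:5,r2:Mul2,r3:7,r4:6,r5:4
cycle 3: issue SUB r1<-Add1 // r0:7,r1:Add1,r2:Mul2,r3:7,r4:6,r5:4
cycle 4: issue SUB r4<-Add2 // r0:7,r1:Add1,r2:Mul2,r3:7,r4:Add2,r5:4
cycle 5: stall // r0:7,r1:Add1,r2:Mul2,r3:7,r4:Add2,r5:4
cycle 6: CDB Mul1=24; stall // r0:7,r1:Add1,r2:Mul2,r3:7,r4:Add2,r5:4
cycle 7: CDB Add2=-3; issue ADD r5<-Add2 // r0:7,r1:Add1,r2:Mul2,r3:7,r4:-3,r5:Add2
cycle 8: stall // r0:7,r1:Add1,r2:Mul2,r3:7,r4:-3,r5:Add2
cycle 9: stall // r0:7,r1:Add1,r2:Mul2,r3:7,r4:-3,r5:Add2
cycle 10: CDB Add2=8; issue SUB r4<-Add2 // r0:7,r1:Add1,r2:Mul2,r3:7,r4:Add2,r5:8
cycle 11: CDB Mul2=120; issue MUL r3<-Mul1 // r0:7,r1:Add1,r2:120,r3:Mul1,r4:Add2,r5:8
cycle 12: issue MUL r5<-Mul2 // r0:7,r1:Add1,r2:120,r3:Mul1,r4:Add2,r5:Mul2
cycle 13: stall // r0:7,r1:Add1,r2:120,r3:Mul1,r4:Add2,r5:Mul2
cycle 14: CDB Add1=-114; issue SUB r5<-Add1 // r0:7,r1:-114,r2:120,r3:Mul1,r4:Add2,r5:Add1
cycle 15: CDB Add2=-113; issue ADD r3<-Add2 // r0:7,r1:-114,r2:120,r3:Add2,r4:-113,r5:Add1
cycle 16: CDB Mul1=49 // r0:7,r1:-114,r2:120,r3:Add2,r4:-113,r5:Add1
cycle 17: CDB Add1=-234 // r0:7,r1:-114,r2:120,r3:Add2,r4:-113,r5:-234
cycle 18: CDB Mul2=49 // r0:7,r1:-114,r2:120,r3:Add2,r4:-113,r5:-234
cycle 19: - // r0:7,r1:-114,r2:120,r3:Add2,r4:-113,r5:-234
cycle 20: CDB Add2=-347 // r0:7,r1:-114,r2:120,r3:-347,r4:-113,r5:-234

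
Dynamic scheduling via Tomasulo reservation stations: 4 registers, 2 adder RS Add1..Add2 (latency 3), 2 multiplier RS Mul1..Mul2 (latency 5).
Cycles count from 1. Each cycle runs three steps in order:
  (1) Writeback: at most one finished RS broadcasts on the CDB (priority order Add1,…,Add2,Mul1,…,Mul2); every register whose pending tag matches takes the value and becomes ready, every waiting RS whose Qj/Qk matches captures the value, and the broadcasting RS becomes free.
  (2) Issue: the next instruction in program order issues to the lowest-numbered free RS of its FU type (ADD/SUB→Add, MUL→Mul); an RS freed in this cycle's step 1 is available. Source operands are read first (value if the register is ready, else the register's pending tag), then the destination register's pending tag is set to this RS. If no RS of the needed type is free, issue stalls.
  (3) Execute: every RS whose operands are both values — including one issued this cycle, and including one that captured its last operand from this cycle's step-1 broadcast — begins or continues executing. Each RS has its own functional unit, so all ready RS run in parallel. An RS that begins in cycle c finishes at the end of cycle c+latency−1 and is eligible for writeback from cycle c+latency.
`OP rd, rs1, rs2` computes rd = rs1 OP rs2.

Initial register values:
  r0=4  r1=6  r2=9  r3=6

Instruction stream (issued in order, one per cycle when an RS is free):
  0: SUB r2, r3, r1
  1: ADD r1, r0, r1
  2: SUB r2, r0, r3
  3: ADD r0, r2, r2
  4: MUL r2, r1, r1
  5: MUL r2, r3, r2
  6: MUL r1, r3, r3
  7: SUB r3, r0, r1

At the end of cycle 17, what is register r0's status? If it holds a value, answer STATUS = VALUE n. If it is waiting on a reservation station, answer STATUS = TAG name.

STATUS = VALUE -4

cycle 1: issue SUB r2<-Add1 // r0:4,r1:6,r2:Add1,r3:6
cycle 2: issue ADD r1<-Add2 // r0:4,r1:Add2,r2:Add1,r3:6
cycle 3: stall // r0:4,r1:Add2,r2:Add1,r3:6
cycle 4: CDB Add1=0; issue SUB r2<-Add1 // r0:4,r1:Add2,r2:Add1,r3:6
cycle 5: CDB Add2=10; issue ADD r0<-Add2 // r0:Add2,r1:10,r2:Add1,r3:6
cycle 6: issue MUL r2<-Mul1 // r0:Add2,r1:10,r2:Mul1,r3:6
cycle 7: CDB Add1=-2; issue MUL r2<-Mul2 // r0:Add2,r1:10,r2:Mul2,r3:6
cycle 8: stall // r0:Add2,r1:10,r2:Mul2,r3:6
cycle 9: stall // r0:Add2,r1:10,r2:Mul2,r3:6
cycle 10: CDB Add2=-4; stall // r0:-4,r1:10,r2:Mul2,r3:6
cycle 11: CDB Mul1=100; issue MUL r1<-Mul1 // r0:-4,r1:Mul1,r2:Mul2,r3:6
cycle 12: issue SUB r3<-Add1 // r0:-4,r1:Mul1,r2:Mul2,r3:Add1
cycle 13: - // r0:-4,r1:Mul1,r2:Mul2,r3:Add1
cycle 14: - // r0:-4,r1:Mul1,r2:Mul2,r3:Add1
cycle 15: - // r0:-4,r1:Mul1,r2:Mul2,r3:Add1
cycle 16: CDB Mul1=36 // r0:-4,r1:36,r2:Mul2,r3:Add1
cycle 17: CDB Mul2=600 // r0:-4,r1:36,r2:600,r3:Add1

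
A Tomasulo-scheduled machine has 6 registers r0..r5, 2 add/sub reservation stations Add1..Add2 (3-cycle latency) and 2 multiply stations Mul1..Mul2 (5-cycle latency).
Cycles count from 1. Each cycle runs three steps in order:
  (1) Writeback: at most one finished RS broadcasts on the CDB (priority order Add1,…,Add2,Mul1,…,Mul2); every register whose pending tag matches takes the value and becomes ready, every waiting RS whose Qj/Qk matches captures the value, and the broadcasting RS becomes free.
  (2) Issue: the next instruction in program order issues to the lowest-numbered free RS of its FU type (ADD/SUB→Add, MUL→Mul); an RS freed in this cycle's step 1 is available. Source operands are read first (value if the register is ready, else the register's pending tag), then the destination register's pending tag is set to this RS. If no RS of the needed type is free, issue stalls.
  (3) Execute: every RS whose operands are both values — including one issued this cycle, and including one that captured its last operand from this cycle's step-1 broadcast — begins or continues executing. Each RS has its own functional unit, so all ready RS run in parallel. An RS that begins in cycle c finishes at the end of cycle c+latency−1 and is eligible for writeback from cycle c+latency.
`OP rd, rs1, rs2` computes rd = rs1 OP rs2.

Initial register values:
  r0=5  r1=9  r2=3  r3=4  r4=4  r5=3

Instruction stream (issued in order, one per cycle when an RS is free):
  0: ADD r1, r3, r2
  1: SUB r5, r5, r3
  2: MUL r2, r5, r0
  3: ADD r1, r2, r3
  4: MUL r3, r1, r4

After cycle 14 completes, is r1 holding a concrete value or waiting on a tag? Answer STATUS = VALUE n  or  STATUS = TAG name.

STATUS = VALUE -1

  c1: issue ADD r1<-Add1  regs: r0:5,r1:Add1,r2:3,r3:4,r4:4,r5:3
  c2: issue SUB r5<-Add2  regs: r0:5,r1:Add1,r2:3,r3:4,r4:4,r5:Add2
  c3: issue MUL r2<-Mul1  regs: r0:5,r1:Add1,r2:Mul1,r3:4,r4:4,r5:Add2
  c4: CDB Add1=7; issue ADD r1<-Add1  regs: r0:5,r1:Add1,r2:Mul1,r3:4,r4:4,r5:Add2
  c5: CDB Add2=-1; issue MUL r3<-Mul2  regs: r0:5,r1:Add1,r2:Mul1,r3:Mul2,r4:4,r5:-1
  c6: -  regs: r0:5,r1:Add1,r2:Mul1,r3:Mul2,r4:4,r5:-1
  c7: -  regs: r0:5,r1:Add1,r2:Mul1,r3:Mul2,r4:4,r5:-1
  c8: -  regs: r0:5,r1:Add1,r2:Mul1,r3:Mul2,r4:4,r5:-1
  c9: -  regs: r0:5,r1:Add1,r2:Mul1,r3:Mul2,r4:4,r5:-1
  c10: CDB Mul1=-5  regs: r0:5,r1:Add1,r2:-5,r3:Mul2,r4:4,r5:-1
  c11: -  regs: r0:5,r1:Add1,r2:-5,r3:Mul2,r4:4,r5:-1
  c12: -  regs: r0:5,r1:Add1,r2:-5,r3:Mul2,r4:4,r5:-1
  c13: CDB Add1=-1  regs: r0:5,r1:-1,r2:-5,r3:Mul2,r4:4,r5:-1
  c14: -  regs: r0:5,r1:-1,r2:-5,r3:Mul2,r4:4,r5:-1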